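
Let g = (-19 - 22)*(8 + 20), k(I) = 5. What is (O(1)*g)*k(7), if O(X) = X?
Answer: -5740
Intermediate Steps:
g = -1148 (g = -41*28 = -1148)
(O(1)*g)*k(7) = (1*(-1148))*5 = -1148*5 = -5740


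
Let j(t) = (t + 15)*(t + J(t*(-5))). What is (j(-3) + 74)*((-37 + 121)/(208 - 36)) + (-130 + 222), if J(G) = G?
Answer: 8534/43 ≈ 198.47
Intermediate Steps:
j(t) = -4*t*(15 + t) (j(t) = (t + 15)*(t + t*(-5)) = (15 + t)*(t - 5*t) = (15 + t)*(-4*t) = -4*t*(15 + t))
(j(-3) + 74)*((-37 + 121)/(208 - 36)) + (-130 + 222) = (4*(-3)*(-15 - 1*(-3)) + 74)*((-37 + 121)/(208 - 36)) + (-130 + 222) = (4*(-3)*(-15 + 3) + 74)*(84/172) + 92 = (4*(-3)*(-12) + 74)*(84*(1/172)) + 92 = (144 + 74)*(21/43) + 92 = 218*(21/43) + 92 = 4578/43 + 92 = 8534/43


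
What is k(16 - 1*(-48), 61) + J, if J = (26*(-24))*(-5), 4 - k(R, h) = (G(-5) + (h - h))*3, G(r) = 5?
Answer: 3109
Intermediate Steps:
k(R, h) = -11 (k(R, h) = 4 - (5 + (h - h))*3 = 4 - (5 + 0)*3 = 4 - 5*3 = 4 - 1*15 = 4 - 15 = -11)
J = 3120 (J = -624*(-5) = 3120)
k(16 - 1*(-48), 61) + J = -11 + 3120 = 3109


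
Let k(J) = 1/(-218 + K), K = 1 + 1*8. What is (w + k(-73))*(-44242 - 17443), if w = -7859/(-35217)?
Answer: -7626704930/566181 ≈ -13470.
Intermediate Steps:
K = 9 (K = 1 + 8 = 9)
w = 7859/35217 (w = -7859*(-1/35217) = 7859/35217 ≈ 0.22316)
k(J) = -1/209 (k(J) = 1/(-218 + 9) = 1/(-209) = -1/209)
(w + k(-73))*(-44242 - 17443) = (7859/35217 - 1/209)*(-44242 - 17443) = (1607314/7360353)*(-61685) = -7626704930/566181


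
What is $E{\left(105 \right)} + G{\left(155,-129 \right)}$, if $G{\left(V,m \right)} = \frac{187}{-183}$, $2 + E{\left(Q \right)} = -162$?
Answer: $- \frac{30199}{183} \approx -165.02$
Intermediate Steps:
$E{\left(Q \right)} = -164$ ($E{\left(Q \right)} = -2 - 162 = -164$)
$G{\left(V,m \right)} = - \frac{187}{183}$ ($G{\left(V,m \right)} = 187 \left(- \frac{1}{183}\right) = - \frac{187}{183}$)
$E{\left(105 \right)} + G{\left(155,-129 \right)} = -164 - \frac{187}{183} = - \frac{30199}{183}$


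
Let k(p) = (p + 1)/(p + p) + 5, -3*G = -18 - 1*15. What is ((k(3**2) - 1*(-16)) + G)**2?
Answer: 85849/81 ≈ 1059.9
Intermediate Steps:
G = 11 (G = -(-18 - 1*15)/3 = -(-18 - 15)/3 = -1/3*(-33) = 11)
k(p) = 5 + (1 + p)/(2*p) (k(p) = (1 + p)/((2*p)) + 5 = (1 + p)*(1/(2*p)) + 5 = (1 + p)/(2*p) + 5 = 5 + (1 + p)/(2*p))
((k(3**2) - 1*(-16)) + G)**2 = (((1 + 11*3**2)/(2*(3**2)) - 1*(-16)) + 11)**2 = (((1/2)*(1 + 11*9)/9 + 16) + 11)**2 = (((1/2)*(1/9)*(1 + 99) + 16) + 11)**2 = (((1/2)*(1/9)*100 + 16) + 11)**2 = ((50/9 + 16) + 11)**2 = (194/9 + 11)**2 = (293/9)**2 = 85849/81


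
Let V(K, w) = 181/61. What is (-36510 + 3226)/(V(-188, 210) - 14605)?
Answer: 507581/222681 ≈ 2.2794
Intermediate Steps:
V(K, w) = 181/61 (V(K, w) = 181*(1/61) = 181/61)
(-36510 + 3226)/(V(-188, 210) - 14605) = (-36510 + 3226)/(181/61 - 14605) = -33284/(-890724/61) = -33284*(-61/890724) = 507581/222681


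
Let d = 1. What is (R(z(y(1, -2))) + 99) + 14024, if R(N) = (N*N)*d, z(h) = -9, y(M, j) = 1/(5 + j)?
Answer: 14204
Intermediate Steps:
R(N) = N² (R(N) = (N*N)*1 = N²*1 = N²)
(R(z(y(1, -2))) + 99) + 14024 = ((-9)² + 99) + 14024 = (81 + 99) + 14024 = 180 + 14024 = 14204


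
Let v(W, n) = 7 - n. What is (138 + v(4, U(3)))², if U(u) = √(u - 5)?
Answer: (145 - I*√2)² ≈ 21023.0 - 410.1*I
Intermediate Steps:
U(u) = √(-5 + u)
(138 + v(4, U(3)))² = (138 + (7 - √(-5 + 3)))² = (138 + (7 - √(-2)))² = (138 + (7 - I*√2))² = (145 - I*√2)²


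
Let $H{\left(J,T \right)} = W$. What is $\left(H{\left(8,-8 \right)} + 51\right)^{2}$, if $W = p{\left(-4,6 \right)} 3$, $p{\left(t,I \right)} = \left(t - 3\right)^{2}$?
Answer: $39204$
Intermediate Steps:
$p{\left(t,I \right)} = \left(-3 + t\right)^{2}$
$W = 147$ ($W = \left(-3 - 4\right)^{2} \cdot 3 = \left(-7\right)^{2} \cdot 3 = 49 \cdot 3 = 147$)
$H{\left(J,T \right)} = 147$
$\left(H{\left(8,-8 \right)} + 51\right)^{2} = \left(147 + 51\right)^{2} = 198^{2} = 39204$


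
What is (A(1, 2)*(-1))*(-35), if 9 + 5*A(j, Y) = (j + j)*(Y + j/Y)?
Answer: -28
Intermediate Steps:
A(j, Y) = -9/5 + 2*j*(Y + j/Y)/5 (A(j, Y) = -9/5 + ((j + j)*(Y + j/Y))/5 = -9/5 + ((2*j)*(Y + j/Y))/5 = -9/5 + (2*j*(Y + j/Y))/5 = -9/5 + 2*j*(Y + j/Y)/5)
(A(1, 2)*(-1))*(-35) = (((⅕)*(2*1² + 2*(-9 + 2*2*1))/2)*(-1))*(-35) = (((⅕)*(½)*(2*1 + 2*(-9 + 4)))*(-1))*(-35) = (((⅕)*(½)*(2 + 2*(-5)))*(-1))*(-35) = (((⅕)*(½)*(2 - 10))*(-1))*(-35) = (((⅕)*(½)*(-8))*(-1))*(-35) = -⅘*(-1)*(-35) = (⅘)*(-35) = -28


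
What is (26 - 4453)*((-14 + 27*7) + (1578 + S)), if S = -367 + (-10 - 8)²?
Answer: -7570170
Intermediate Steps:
S = -43 (S = -367 + (-18)² = -367 + 324 = -43)
(26 - 4453)*((-14 + 27*7) + (1578 + S)) = (26 - 4453)*((-14 + 27*7) + (1578 - 43)) = -4427*((-14 + 189) + 1535) = -4427*(175 + 1535) = -4427*1710 = -7570170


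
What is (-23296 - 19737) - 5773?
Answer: -48806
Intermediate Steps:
(-23296 - 19737) - 5773 = -43033 - 5773 = -48806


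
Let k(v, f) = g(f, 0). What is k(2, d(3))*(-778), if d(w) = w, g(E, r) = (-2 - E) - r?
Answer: 3890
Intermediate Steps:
g(E, r) = -2 - E - r
k(v, f) = -2 - f (k(v, f) = -2 - f - 1*0 = -2 - f + 0 = -2 - f)
k(2, d(3))*(-778) = (-2 - 1*3)*(-778) = (-2 - 3)*(-778) = -5*(-778) = 3890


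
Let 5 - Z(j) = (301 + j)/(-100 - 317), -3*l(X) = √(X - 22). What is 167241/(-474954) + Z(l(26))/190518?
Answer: -6642748282919/18866599166862 ≈ -0.35209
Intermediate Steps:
l(X) = -√(-22 + X)/3 (l(X) = -√(X - 22)/3 = -√(-22 + X)/3)
Z(j) = 2386/417 + j/417 (Z(j) = 5 - (301 + j)/(-100 - 317) = 5 - (301 + j)/(-417) = 5 - (301 + j)*(-1)/417 = 5 - (-301/417 - j/417) = 5 + (301/417 + j/417) = 2386/417 + j/417)
167241/(-474954) + Z(l(26))/190518 = 167241/(-474954) + (2386/417 + (-√(-22 + 26)/3)/417)/190518 = 167241*(-1/474954) + (2386/417 + (-√4/3)/417)*(1/190518) = -55747/158318 + (2386/417 + (-⅓*2)/417)*(1/190518) = -55747/158318 + (2386/417 + (1/417)*(-⅔))*(1/190518) = -55747/158318 + (2386/417 - 2/1251)*(1/190518) = -55747/158318 + (7156/1251)*(1/190518) = -55747/158318 + 3578/119169009 = -6642748282919/18866599166862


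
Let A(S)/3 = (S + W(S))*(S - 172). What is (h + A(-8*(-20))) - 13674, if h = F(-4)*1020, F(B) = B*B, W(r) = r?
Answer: -8874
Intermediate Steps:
F(B) = B**2
h = 16320 (h = (-4)**2*1020 = 16*1020 = 16320)
A(S) = 6*S*(-172 + S) (A(S) = 3*((S + S)*(S - 172)) = 3*((2*S)*(-172 + S)) = 3*(2*S*(-172 + S)) = 6*S*(-172 + S))
(h + A(-8*(-20))) - 13674 = (16320 + 6*(-8*(-20))*(-172 - 8*(-20))) - 13674 = (16320 + 6*160*(-172 + 160)) - 13674 = (16320 + 6*160*(-12)) - 13674 = (16320 - 11520) - 13674 = 4800 - 13674 = -8874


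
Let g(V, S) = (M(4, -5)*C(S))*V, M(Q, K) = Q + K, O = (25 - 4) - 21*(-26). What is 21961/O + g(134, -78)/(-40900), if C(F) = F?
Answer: 223069654/5797575 ≈ 38.476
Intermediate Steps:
O = 567 (O = 21 + 546 = 567)
M(Q, K) = K + Q
g(V, S) = -S*V (g(V, S) = ((-5 + 4)*S)*V = (-S)*V = -S*V)
21961/O + g(134, -78)/(-40900) = 21961/567 - 1*(-78)*134/(-40900) = 21961*(1/567) + 10452*(-1/40900) = 21961/567 - 2613/10225 = 223069654/5797575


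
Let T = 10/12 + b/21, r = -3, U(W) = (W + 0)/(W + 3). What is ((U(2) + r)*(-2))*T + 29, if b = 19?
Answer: 3994/105 ≈ 38.038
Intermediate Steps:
U(W) = W/(3 + W)
T = 73/42 (T = 10/12 + 19/21 = 10*(1/12) + 19*(1/21) = ⅚ + 19/21 = 73/42 ≈ 1.7381)
((U(2) + r)*(-2))*T + 29 = ((2/(3 + 2) - 3)*(-2))*(73/42) + 29 = ((2/5 - 3)*(-2))*(73/42) + 29 = ((2*(⅕) - 3)*(-2))*(73/42) + 29 = ((⅖ - 3)*(-2))*(73/42) + 29 = -13/5*(-2)*(73/42) + 29 = (26/5)*(73/42) + 29 = 949/105 + 29 = 3994/105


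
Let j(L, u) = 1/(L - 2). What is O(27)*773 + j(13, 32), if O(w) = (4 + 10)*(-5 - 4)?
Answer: -1071377/11 ≈ -97398.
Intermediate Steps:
O(w) = -126 (O(w) = 14*(-9) = -126)
j(L, u) = 1/(-2 + L)
O(27)*773 + j(13, 32) = -126*773 + 1/(-2 + 13) = -97398 + 1/11 = -1071377/11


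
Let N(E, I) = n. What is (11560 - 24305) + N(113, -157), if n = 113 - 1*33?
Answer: -12665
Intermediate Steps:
n = 80 (n = 113 - 33 = 80)
N(E, I) = 80
(11560 - 24305) + N(113, -157) = (11560 - 24305) + 80 = -12745 + 80 = -12665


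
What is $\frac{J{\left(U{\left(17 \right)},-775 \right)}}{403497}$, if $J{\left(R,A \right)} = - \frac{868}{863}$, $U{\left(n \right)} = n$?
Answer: $- \frac{868}{348217911} \approx -2.4927 \cdot 10^{-6}$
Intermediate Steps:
$J{\left(R,A \right)} = - \frac{868}{863}$ ($J{\left(R,A \right)} = \left(-868\right) \frac{1}{863} = - \frac{868}{863}$)
$\frac{J{\left(U{\left(17 \right)},-775 \right)}}{403497} = - \frac{868}{863 \cdot 403497} = \left(- \frac{868}{863}\right) \frac{1}{403497} = - \frac{868}{348217911}$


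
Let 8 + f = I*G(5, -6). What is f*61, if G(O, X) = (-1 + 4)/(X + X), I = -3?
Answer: -1769/4 ≈ -442.25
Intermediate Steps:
G(O, X) = 3/(2*X) (G(O, X) = 3/((2*X)) = 3*(1/(2*X)) = 3/(2*X))
f = -29/4 (f = -8 - 9/(2*(-6)) = -8 - 9*(-1)/(2*6) = -8 - 3*(-¼) = -8 + ¾ = -29/4 ≈ -7.2500)
f*61 = -29/4*61 = -1769/4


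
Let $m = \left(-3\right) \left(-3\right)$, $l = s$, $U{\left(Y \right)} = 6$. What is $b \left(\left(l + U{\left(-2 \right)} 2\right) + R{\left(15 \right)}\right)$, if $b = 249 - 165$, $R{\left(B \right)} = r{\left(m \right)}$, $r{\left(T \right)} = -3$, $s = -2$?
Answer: $588$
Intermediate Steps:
$l = -2$
$m = 9$
$R{\left(B \right)} = -3$
$b = 84$
$b \left(\left(l + U{\left(-2 \right)} 2\right) + R{\left(15 \right)}\right) = 84 \left(\left(-2 + 6 \cdot 2\right) - 3\right) = 84 \left(\left(-2 + 12\right) - 3\right) = 84 \left(10 - 3\right) = 84 \cdot 7 = 588$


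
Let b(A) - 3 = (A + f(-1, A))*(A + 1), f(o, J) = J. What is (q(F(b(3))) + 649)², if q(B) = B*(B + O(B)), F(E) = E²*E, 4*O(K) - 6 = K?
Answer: 3752833490277013321/16 ≈ 2.3455e+17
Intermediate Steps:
O(K) = 3/2 + K/4
b(A) = 3 + 2*A*(1 + A) (b(A) = 3 + (A + A)*(A + 1) = 3 + (2*A)*(1 + A) = 3 + 2*A*(1 + A))
F(E) = E³
q(B) = B*(3/2 + 5*B/4) (q(B) = B*(B + (3/2 + B/4)) = B*(3/2 + 5*B/4))
(q(F(b(3))) + 649)² = ((3 + 2*3 + 2*3²)³*(6 + 5*(3 + 2*3 + 2*3²)³)/4 + 649)² = ((3 + 6 + 2*9)³*(6 + 5*(3 + 6 + 2*9)³)/4 + 649)² = ((3 + 6 + 18)³*(6 + 5*(3 + 6 + 18)³)/4 + 649)² = ((¼)*27³*(6 + 5*27³) + 649)² = ((¼)*19683*(6 + 5*19683) + 649)² = ((¼)*19683*(6 + 98415) + 649)² = ((¼)*19683*98421 + 649)² = (1937220543/4 + 649)² = (1937223139/4)² = 3752833490277013321/16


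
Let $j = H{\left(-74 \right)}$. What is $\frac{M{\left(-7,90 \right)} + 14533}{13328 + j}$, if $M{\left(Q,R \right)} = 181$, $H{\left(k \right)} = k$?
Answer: $\frac{7357}{6627} \approx 1.1102$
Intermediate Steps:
$j = -74$
$\frac{M{\left(-7,90 \right)} + 14533}{13328 + j} = \frac{181 + 14533}{13328 - 74} = \frac{14714}{13254} = 14714 \cdot \frac{1}{13254} = \frac{7357}{6627}$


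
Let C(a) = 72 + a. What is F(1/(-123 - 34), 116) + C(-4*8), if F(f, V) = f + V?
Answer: 24491/157 ≈ 155.99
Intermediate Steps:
F(f, V) = V + f
F(1/(-123 - 34), 116) + C(-4*8) = (116 + 1/(-123 - 34)) + (72 - 4*8) = (116 + 1/(-157)) + (72 - 32) = (116 - 1/157) + 40 = 18211/157 + 40 = 24491/157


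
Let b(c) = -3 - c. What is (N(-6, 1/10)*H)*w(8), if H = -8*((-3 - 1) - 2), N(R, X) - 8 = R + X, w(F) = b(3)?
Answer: -3024/5 ≈ -604.80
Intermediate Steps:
w(F) = -6 (w(F) = -3 - 1*3 = -3 - 3 = -6)
N(R, X) = 8 + R + X (N(R, X) = 8 + (R + X) = 8 + R + X)
H = 48 (H = -8*(-4 - 2) = -8*(-6) = 48)
(N(-6, 1/10)*H)*w(8) = ((8 - 6 + 1/10)*48)*(-6) = ((8 - 6 + ⅒)*48)*(-6) = ((21/10)*48)*(-6) = (504/5)*(-6) = -3024/5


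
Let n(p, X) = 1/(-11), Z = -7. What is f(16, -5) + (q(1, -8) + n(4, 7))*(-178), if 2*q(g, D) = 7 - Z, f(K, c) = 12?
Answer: -13396/11 ≈ -1217.8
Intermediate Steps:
q(g, D) = 7 (q(g, D) = (7 - 1*(-7))/2 = (7 + 7)/2 = (½)*14 = 7)
n(p, X) = -1/11
f(16, -5) + (q(1, -8) + n(4, 7))*(-178) = 12 + (7 - 1/11)*(-178) = 12 + (76/11)*(-178) = 12 - 13528/11 = -13396/11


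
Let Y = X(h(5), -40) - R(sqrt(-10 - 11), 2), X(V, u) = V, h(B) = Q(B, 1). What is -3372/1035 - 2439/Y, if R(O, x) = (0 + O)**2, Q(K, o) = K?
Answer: -870679/8970 ≈ -97.066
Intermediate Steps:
h(B) = B
R(O, x) = O**2
Y = 26 (Y = 5 - (sqrt(-10 - 11))**2 = 5 - (sqrt(-21))**2 = 5 - (I*sqrt(21))**2 = 5 - 1*(-21) = 5 + 21 = 26)
-3372/1035 - 2439/Y = -3372/1035 - 2439/26 = -3372*1/1035 - 2439*1/26 = -1124/345 - 2439/26 = -870679/8970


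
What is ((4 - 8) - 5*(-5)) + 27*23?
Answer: 642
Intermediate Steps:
((4 - 8) - 5*(-5)) + 27*23 = (-4 + 25) + 621 = 21 + 621 = 642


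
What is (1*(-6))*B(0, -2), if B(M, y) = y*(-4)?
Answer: -48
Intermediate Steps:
B(M, y) = -4*y
(1*(-6))*B(0, -2) = (1*(-6))*(-4*(-2)) = -6*8 = -48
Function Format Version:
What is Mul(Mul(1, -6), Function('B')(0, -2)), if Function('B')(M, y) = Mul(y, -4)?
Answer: -48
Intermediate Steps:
Function('B')(M, y) = Mul(-4, y)
Mul(Mul(1, -6), Function('B')(0, -2)) = Mul(Mul(1, -6), Mul(-4, -2)) = Mul(-6, 8) = -48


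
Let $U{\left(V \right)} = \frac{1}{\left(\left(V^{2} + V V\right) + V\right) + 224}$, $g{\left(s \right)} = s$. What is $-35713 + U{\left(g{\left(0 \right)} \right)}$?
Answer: $- \frac{7999711}{224} \approx -35713.0$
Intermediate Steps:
$U{\left(V \right)} = \frac{1}{224 + V + 2 V^{2}}$ ($U{\left(V \right)} = \frac{1}{\left(\left(V^{2} + V^{2}\right) + V\right) + 224} = \frac{1}{\left(2 V^{2} + V\right) + 224} = \frac{1}{\left(V + 2 V^{2}\right) + 224} = \frac{1}{224 + V + 2 V^{2}}$)
$-35713 + U{\left(g{\left(0 \right)} \right)} = -35713 + \frac{1}{224 + 0 + 2 \cdot 0^{2}} = -35713 + \frac{1}{224 + 0 + 2 \cdot 0} = -35713 + \frac{1}{224 + 0 + 0} = -35713 + \frac{1}{224} = - \frac{7999711}{224}$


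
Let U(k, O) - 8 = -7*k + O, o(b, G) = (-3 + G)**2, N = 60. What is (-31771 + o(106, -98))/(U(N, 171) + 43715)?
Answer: -10785/21737 ≈ -0.49616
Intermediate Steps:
U(k, O) = 8 + O - 7*k (U(k, O) = 8 + (-7*k + O) = 8 + (O - 7*k) = 8 + O - 7*k)
(-31771 + o(106, -98))/(U(N, 171) + 43715) = (-31771 + (-3 - 98)**2)/((8 + 171 - 7*60) + 43715) = (-31771 + (-101)**2)/((8 + 171 - 420) + 43715) = (-31771 + 10201)/(-241 + 43715) = -21570/43474 = -21570*1/43474 = -10785/21737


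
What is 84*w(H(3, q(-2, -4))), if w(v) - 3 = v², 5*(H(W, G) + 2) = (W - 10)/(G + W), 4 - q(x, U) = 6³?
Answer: 639656976/1092025 ≈ 585.75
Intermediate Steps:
q(x, U) = -212 (q(x, U) = 4 - 1*6³ = 4 - 1*216 = 4 - 216 = -212)
H(W, G) = -2 + (-10 + W)/(5*(G + W)) (H(W, G) = -2 + ((W - 10)/(G + W))/5 = -2 + ((-10 + W)/(G + W))/5 = -2 + (-10 + W)/(5*(G + W)))
w(v) = 3 + v²
84*w(H(3, q(-2, -4))) = 84*(3 + ((-2 - 2*(-212) - 9/5*3)/(-212 + 3))²) = 84*(3 + ((-2 + 424 - 27/5)/(-209))²) = 84*(3 + (-1/209*2083/5)²) = 84*(3 + (-2083/1045)²) = 84*(3 + 4338889/1092025) = 84*(7614964/1092025) = 639656976/1092025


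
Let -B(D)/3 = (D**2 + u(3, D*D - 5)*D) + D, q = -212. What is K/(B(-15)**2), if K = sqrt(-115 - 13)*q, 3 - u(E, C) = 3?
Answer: -424*I*sqrt(2)/99225 ≈ -0.0060431*I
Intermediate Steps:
u(E, C) = 0 (u(E, C) = 3 - 1*3 = 3 - 3 = 0)
B(D) = -3*D - 3*D**2 (B(D) = -3*((D**2 + 0*D) + D) = -3*((D**2 + 0) + D) = -3*(D**2 + D) = -3*(D + D**2) = -3*D - 3*D**2)
K = -1696*I*sqrt(2) (K = sqrt(-115 - 13)*(-212) = sqrt(-128)*(-212) = (8*I*sqrt(2))*(-212) = -1696*I*sqrt(2) ≈ -2398.5*I)
K/(B(-15)**2) = (-1696*I*sqrt(2))/((-3*(-15)*(1 - 15))**2) = (-1696*I*sqrt(2))/((-3*(-15)*(-14))**2) = (-1696*I*sqrt(2))/((-630)**2) = -1696*I*sqrt(2)/396900 = -1696*I*sqrt(2)*(1/396900) = -424*I*sqrt(2)/99225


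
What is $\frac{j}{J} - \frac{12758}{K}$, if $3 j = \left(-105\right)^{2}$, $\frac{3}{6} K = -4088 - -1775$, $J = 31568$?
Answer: $\frac{209872547}{73016784} \approx 2.8743$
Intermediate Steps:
$K = -4626$ ($K = 2 \left(-4088 - -1775\right) = 2 \left(-4088 + 1775\right) = 2 \left(-2313\right) = -4626$)
$j = 3675$ ($j = \frac{\left(-105\right)^{2}}{3} = \frac{1}{3} \cdot 11025 = 3675$)
$\frac{j}{J} - \frac{12758}{K} = \frac{3675}{31568} - \frac{12758}{-4626} = 3675 \cdot \frac{1}{31568} - - \frac{6379}{2313} = \frac{3675}{31568} + \frac{6379}{2313} = \frac{209872547}{73016784}$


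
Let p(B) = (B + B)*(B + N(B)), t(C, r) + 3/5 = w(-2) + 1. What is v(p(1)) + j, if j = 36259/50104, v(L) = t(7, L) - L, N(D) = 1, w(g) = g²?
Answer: 281503/250520 ≈ 1.1237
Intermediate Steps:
t(C, r) = 22/5 (t(C, r) = -⅗ + ((-2)² + 1) = -⅗ + (4 + 1) = -⅗ + 5 = 22/5)
p(B) = 2*B*(1 + B) (p(B) = (B + B)*(B + 1) = (2*B)*(1 + B) = 2*B*(1 + B))
v(L) = 22/5 - L
j = 36259/50104 (j = 36259*(1/50104) = 36259/50104 ≈ 0.72367)
v(p(1)) + j = (22/5 - 2*(1 + 1)) + 36259/50104 = (22/5 - 2*2) + 36259/50104 = (22/5 - 1*4) + 36259/50104 = (22/5 - 4) + 36259/50104 = ⅖ + 36259/50104 = 281503/250520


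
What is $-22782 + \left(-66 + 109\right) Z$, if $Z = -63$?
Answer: $-25491$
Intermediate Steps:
$-22782 + \left(-66 + 109\right) Z = -22782 + \left(-66 + 109\right) \left(-63\right) = -22782 + 43 \left(-63\right) = -22782 - 2709 = -25491$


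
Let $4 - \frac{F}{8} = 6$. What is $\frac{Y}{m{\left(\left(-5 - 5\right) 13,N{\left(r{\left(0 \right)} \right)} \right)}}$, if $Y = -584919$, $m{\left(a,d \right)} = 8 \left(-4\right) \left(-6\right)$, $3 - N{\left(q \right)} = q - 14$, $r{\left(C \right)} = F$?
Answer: $- \frac{194973}{64} \approx -3046.5$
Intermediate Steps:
$F = -16$ ($F = 32 - 48 = -16$)
$r{\left(C \right)} = -16$
$N{\left(q \right)} = 17 - q$ ($N{\left(q \right)} = 3 - \left(q - 14\right) = 3 - \left(-14 + q\right) = 17 - q$)
$m{\left(a,d \right)} = 192$ ($m{\left(a,d \right)} = \left(-32\right) \left(-6\right) = 192$)
$\frac{Y}{m{\left(\left(-5 - 5\right) 13,N{\left(r{\left(0 \right)} \right)} \right)}} = - \frac{584919}{192} = \left(-584919\right) \frac{1}{192} = - \frac{194973}{64}$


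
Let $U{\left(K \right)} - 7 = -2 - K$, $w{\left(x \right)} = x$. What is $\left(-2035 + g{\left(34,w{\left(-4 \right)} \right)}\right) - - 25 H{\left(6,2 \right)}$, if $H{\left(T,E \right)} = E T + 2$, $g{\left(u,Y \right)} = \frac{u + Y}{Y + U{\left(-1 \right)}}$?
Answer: $-1670$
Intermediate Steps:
$U{\left(K \right)} = 5 - K$ ($U{\left(K \right)} = 7 - \left(2 + K\right) = 5 - K$)
$g{\left(u,Y \right)} = \frac{Y + u}{6 + Y}$ ($g{\left(u,Y \right)} = \frac{u + Y}{Y + \left(5 - -1\right)} = \frac{Y + u}{Y + \left(5 + 1\right)} = \frac{Y + u}{Y + 6} = \frac{Y + u}{6 + Y}$)
$H{\left(T,E \right)} = 2 + E T$
$\left(-2035 + g{\left(34,w{\left(-4 \right)} \right)}\right) - - 25 H{\left(6,2 \right)} = \left(-2035 + \frac{-4 + 34}{6 - 4}\right) - - 25 \left(2 + 2 \cdot 6\right) = \left(-2035 + \frac{1}{2} \cdot 30\right) - - 25 \left(2 + 12\right) = \left(-2035 + \frac{1}{2} \cdot 30\right) - \left(-25\right) 14 = \left(-2035 + 15\right) - -350 = -2020 + 350 = -1670$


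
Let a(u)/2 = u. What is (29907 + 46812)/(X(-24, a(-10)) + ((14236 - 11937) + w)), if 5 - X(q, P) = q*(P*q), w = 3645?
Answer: 25573/5823 ≈ 4.3917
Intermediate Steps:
a(u) = 2*u
X(q, P) = 5 - P*q² (X(q, P) = 5 - q*P*q = 5 - P*q²)
(29907 + 46812)/(X(-24, a(-10)) + ((14236 - 11937) + w)) = (29907 + 46812)/((5 - 1*2*(-10)*(-24)²) + ((14236 - 11937) + 3645)) = 76719/((5 - 1*(-20)*576) + (2299 + 3645)) = 76719/((5 + 11520) + 5944) = 76719/(11525 + 5944) = 76719/17469 = 76719*(1/17469) = 25573/5823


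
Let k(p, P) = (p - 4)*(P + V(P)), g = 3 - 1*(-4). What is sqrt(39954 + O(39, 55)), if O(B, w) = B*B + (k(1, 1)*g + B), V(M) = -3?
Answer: 2*sqrt(10389) ≈ 203.85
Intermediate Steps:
g = 7 (g = 3 + 4 = 7)
k(p, P) = (-4 + p)*(-3 + P) (k(p, P) = (p - 4)*(P - 3) = (-4 + p)*(-3 + P))
O(B, w) = 42 + B + B**2 (O(B, w) = B*B + ((12 - 4*1 - 3*1 + 1*1)*7 + B) = B**2 + ((12 - 4 - 3 + 1)*7 + B) = B**2 + (6*7 + B) = B**2 + (42 + B) = 42 + B + B**2)
sqrt(39954 + O(39, 55)) = sqrt(39954 + (42 + 39 + 39**2)) = sqrt(39954 + (42 + 39 + 1521)) = sqrt(39954 + 1602) = sqrt(41556) = 2*sqrt(10389)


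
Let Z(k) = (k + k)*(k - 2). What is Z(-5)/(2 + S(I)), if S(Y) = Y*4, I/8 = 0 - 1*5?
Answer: -35/79 ≈ -0.44304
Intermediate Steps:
I = -40 (I = 8*(0 - 1*5) = 8*(0 - 5) = 8*(-5) = -40)
Z(k) = 2*k*(-2 + k) (Z(k) = (2*k)*(-2 + k) = 2*k*(-2 + k))
S(Y) = 4*Y
Z(-5)/(2 + S(I)) = (2*(-5)*(-2 - 5))/(2 + 4*(-40)) = (2*(-5)*(-7))/(2 - 160) = 70/(-158) = -1/158*70 = -35/79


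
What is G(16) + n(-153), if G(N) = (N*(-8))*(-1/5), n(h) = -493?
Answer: -2337/5 ≈ -467.40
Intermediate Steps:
G(N) = 8*N/5 (G(N) = (-8*N)*(-1*1/5) = -8*N*(-1/5) = 8*N/5)
G(16) + n(-153) = (8/5)*16 - 493 = 128/5 - 493 = -2337/5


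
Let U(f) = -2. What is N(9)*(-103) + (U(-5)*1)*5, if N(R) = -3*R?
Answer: 2771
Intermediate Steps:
N(9)*(-103) + (U(-5)*1)*5 = -3*9*(-103) - 2*1*5 = -27*(-103) - 2*5 = 2781 - 10 = 2771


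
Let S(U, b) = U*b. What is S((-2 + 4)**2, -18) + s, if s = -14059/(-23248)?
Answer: -1659797/23248 ≈ -71.395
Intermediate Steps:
s = 14059/23248 (s = -14059*(-1/23248) = 14059/23248 ≈ 0.60474)
S((-2 + 4)**2, -18) + s = (-2 + 4)**2*(-18) + 14059/23248 = 2**2*(-18) + 14059/23248 = 4*(-18) + 14059/23248 = -72 + 14059/23248 = -1659797/23248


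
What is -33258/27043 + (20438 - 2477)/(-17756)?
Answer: -1076248371/480175508 ≈ -2.2414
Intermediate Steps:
-33258/27043 + (20438 - 2477)/(-17756) = -33258*1/27043 + 17961*(-1/17756) = -33258/27043 - 17961/17756 = -1076248371/480175508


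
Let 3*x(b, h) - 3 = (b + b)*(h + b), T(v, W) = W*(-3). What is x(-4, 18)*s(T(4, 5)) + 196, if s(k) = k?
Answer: 741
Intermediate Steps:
T(v, W) = -3*W
x(b, h) = 1 + 2*b*(b + h)/3 (x(b, h) = 1 + ((b + b)*(h + b))/3 = 1 + ((2*b)*(b + h))/3 = 1 + (2*b*(b + h))/3 = 1 + 2*b*(b + h)/3)
x(-4, 18)*s(T(4, 5)) + 196 = (1 + (⅔)*(-4)² + (⅔)*(-4)*18)*(-3*5) + 196 = (1 + (⅔)*16 - 48)*(-15) + 196 = (1 + 32/3 - 48)*(-15) + 196 = -109/3*(-15) + 196 = 545 + 196 = 741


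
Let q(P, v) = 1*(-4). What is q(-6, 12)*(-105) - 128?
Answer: 292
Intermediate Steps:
q(P, v) = -4
q(-6, 12)*(-105) - 128 = -4*(-105) - 128 = 420 - 128 = 292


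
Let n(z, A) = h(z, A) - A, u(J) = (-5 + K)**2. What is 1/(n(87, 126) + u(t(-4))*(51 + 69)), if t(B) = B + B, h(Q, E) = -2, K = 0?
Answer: 1/2872 ≈ 0.00034819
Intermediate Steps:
t(B) = 2*B
u(J) = 25 (u(J) = (-5 + 0)**2 = (-5)**2 = 25)
n(z, A) = -2 - A
1/(n(87, 126) + u(t(-4))*(51 + 69)) = 1/((-2 - 1*126) + 25*(51 + 69)) = 1/((-2 - 126) + 25*120) = 1/(-128 + 3000) = 1/2872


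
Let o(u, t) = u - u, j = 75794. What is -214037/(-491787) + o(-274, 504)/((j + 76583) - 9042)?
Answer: 214037/491787 ≈ 0.43522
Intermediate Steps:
o(u, t) = 0
-214037/(-491787) + o(-274, 504)/((j + 76583) - 9042) = -214037/(-491787) + 0/((75794 + 76583) - 9042) = -214037*(-1/491787) + 0/(152377 - 9042) = 214037/491787 + 0/143335 = 214037/491787 + 0*(1/143335) = 214037/491787 + 0 = 214037/491787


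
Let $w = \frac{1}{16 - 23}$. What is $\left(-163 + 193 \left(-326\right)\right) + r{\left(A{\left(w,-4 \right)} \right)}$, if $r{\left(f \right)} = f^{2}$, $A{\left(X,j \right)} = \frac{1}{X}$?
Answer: $-63032$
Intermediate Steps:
$w = - \frac{1}{7}$ ($w = \frac{1}{-7} = - \frac{1}{7} \approx -0.14286$)
$\left(-163 + 193 \left(-326\right)\right) + r{\left(A{\left(w,-4 \right)} \right)} = \left(-163 + 193 \left(-326\right)\right) + \left(\frac{1}{- \frac{1}{7}}\right)^{2} = \left(-163 - 62918\right) + \left(-7\right)^{2} = -63081 + 49 = -63032$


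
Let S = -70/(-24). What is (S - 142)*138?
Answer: -38387/2 ≈ -19194.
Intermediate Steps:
S = 35/12 (S = -70*(-1/24) = 35/12 ≈ 2.9167)
(S - 142)*138 = (35/12 - 142)*138 = -1669/12*138 = -38387/2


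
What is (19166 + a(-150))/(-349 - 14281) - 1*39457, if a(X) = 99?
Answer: -115455035/2926 ≈ -39458.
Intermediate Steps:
(19166 + a(-150))/(-349 - 14281) - 1*39457 = (19166 + 99)/(-349 - 14281) - 1*39457 = 19265/(-14630) - 39457 = 19265*(-1/14630) - 39457 = -3853/2926 - 39457 = -115455035/2926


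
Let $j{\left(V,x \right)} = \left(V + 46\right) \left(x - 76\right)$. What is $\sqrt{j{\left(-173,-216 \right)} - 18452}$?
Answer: $2 \sqrt{4658} \approx 136.5$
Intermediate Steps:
$j{\left(V,x \right)} = \left(-76 + x\right) \left(46 + V\right)$ ($j{\left(V,x \right)} = \left(46 + V\right) \left(-76 + x\right) = \left(-76 + x\right) \left(46 + V\right)$)
$\sqrt{j{\left(-173,-216 \right)} - 18452} = \sqrt{\left(-3496 - -13148 + 46 \left(-216\right) - -37368\right) - 18452} = \sqrt{\left(-3496 + 13148 - 9936 + 37368\right) - 18452} = \sqrt{37084 - 18452} = \sqrt{18632} = 2 \sqrt{4658}$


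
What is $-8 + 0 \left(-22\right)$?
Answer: $-8$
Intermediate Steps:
$-8 + 0 \left(-22\right) = -8 + 0 = -8$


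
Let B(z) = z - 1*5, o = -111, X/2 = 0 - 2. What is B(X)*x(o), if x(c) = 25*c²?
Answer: -2772225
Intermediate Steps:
X = -4 (X = 2*(0 - 2) = 2*(-2) = -4)
B(z) = -5 + z (B(z) = z - 5 = -5 + z)
B(X)*x(o) = (-5 - 4)*(25*(-111)²) = -225*12321 = -9*308025 = -2772225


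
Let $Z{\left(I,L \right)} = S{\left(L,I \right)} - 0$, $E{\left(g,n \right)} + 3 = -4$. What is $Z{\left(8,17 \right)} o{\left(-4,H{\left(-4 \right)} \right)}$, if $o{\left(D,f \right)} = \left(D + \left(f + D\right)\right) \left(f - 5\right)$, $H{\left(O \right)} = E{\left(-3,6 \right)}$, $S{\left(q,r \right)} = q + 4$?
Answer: $3780$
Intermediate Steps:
$S{\left(q,r \right)} = 4 + q$
$E{\left(g,n \right)} = -7$ ($E{\left(g,n \right)} = -3 - 4 = -7$)
$Z{\left(I,L \right)} = 4 + L$ ($Z{\left(I,L \right)} = \left(4 + L\right) - 0 = \left(4 + L\right) + 0 = 4 + L$)
$H{\left(O \right)} = -7$
$o{\left(D,f \right)} = \left(-5 + f\right) \left(f + 2 D\right)$ ($o{\left(D,f \right)} = \left(D + \left(D + f\right)\right) \left(-5 + f\right) = \left(f + 2 D\right) \left(-5 + f\right) = \left(-5 + f\right) \left(f + 2 D\right)$)
$Z{\left(8,17 \right)} o{\left(-4,H{\left(-4 \right)} \right)} = \left(4 + 17\right) \left(\left(-7\right)^{2} - -40 - -35 + 2 \left(-4\right) \left(-7\right)\right) = 21 \left(49 + 40 + 35 + 56\right) = 21 \cdot 180 = 3780$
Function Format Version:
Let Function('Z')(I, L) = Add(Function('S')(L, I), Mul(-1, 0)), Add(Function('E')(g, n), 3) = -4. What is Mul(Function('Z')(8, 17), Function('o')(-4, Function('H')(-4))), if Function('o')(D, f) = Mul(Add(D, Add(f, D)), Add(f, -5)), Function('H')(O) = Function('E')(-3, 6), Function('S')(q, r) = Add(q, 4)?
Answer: 3780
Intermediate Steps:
Function('S')(q, r) = Add(4, q)
Function('E')(g, n) = -7 (Function('E')(g, n) = Add(-3, -4) = -7)
Function('Z')(I, L) = Add(4, L) (Function('Z')(I, L) = Add(Add(4, L), Mul(-1, 0)) = Add(Add(4, L), 0) = Add(4, L))
Function('H')(O) = -7
Function('o')(D, f) = Mul(Add(-5, f), Add(f, Mul(2, D))) (Function('o')(D, f) = Mul(Add(D, Add(D, f)), Add(-5, f)) = Mul(Add(f, Mul(2, D)), Add(-5, f)) = Mul(Add(-5, f), Add(f, Mul(2, D))))
Mul(Function('Z')(8, 17), Function('o')(-4, Function('H')(-4))) = Mul(Add(4, 17), Add(Pow(-7, 2), Mul(-10, -4), Mul(-5, -7), Mul(2, -4, -7))) = Mul(21, Add(49, 40, 35, 56)) = Mul(21, 180) = 3780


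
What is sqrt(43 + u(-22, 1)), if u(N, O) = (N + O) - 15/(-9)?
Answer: sqrt(213)/3 ≈ 4.8648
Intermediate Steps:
u(N, O) = 5/3 + N + O (u(N, O) = (N + O) - 15*(-1/9) = (N + O) + 5/3 = 5/3 + N + O)
sqrt(43 + u(-22, 1)) = sqrt(43 + (5/3 - 22 + 1)) = sqrt(43 - 58/3) = sqrt(71/3) = sqrt(213)/3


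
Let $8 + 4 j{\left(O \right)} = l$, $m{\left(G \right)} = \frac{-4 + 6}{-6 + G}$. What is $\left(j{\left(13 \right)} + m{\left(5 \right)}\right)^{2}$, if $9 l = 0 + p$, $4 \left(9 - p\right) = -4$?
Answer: $\frac{4489}{324} \approx 13.855$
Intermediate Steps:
$p = 10$ ($p = 9 - -1 = 9 + 1 = 10$)
$m{\left(G \right)} = \frac{2}{-6 + G}$
$l = \frac{10}{9}$ ($l = \frac{0 + 10}{9} = \frac{1}{9} \cdot 10 = \frac{10}{9} \approx 1.1111$)
$j{\left(O \right)} = - \frac{31}{18}$ ($j{\left(O \right)} = -2 + \frac{1}{4} \cdot \frac{10}{9} = -2 + \frac{5}{18} = - \frac{31}{18}$)
$\left(j{\left(13 \right)} + m{\left(5 \right)}\right)^{2} = \left(- \frac{31}{18} + \frac{2}{-6 + 5}\right)^{2} = \left(- \frac{31}{18} + \frac{2}{-1}\right)^{2} = \left(- \frac{31}{18} + 2 \left(-1\right)\right)^{2} = \left(- \frac{31}{18} - 2\right)^{2} = \left(- \frac{67}{18}\right)^{2} = \frac{4489}{324}$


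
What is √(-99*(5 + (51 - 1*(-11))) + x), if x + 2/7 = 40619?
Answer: 10*√16653/7 ≈ 184.35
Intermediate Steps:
x = 284331/7 (x = -2/7 + 40619 = 284331/7 ≈ 40619.)
√(-99*(5 + (51 - 1*(-11))) + x) = √(-99*(5 + (51 - 1*(-11))) + 284331/7) = √(-99*(5 + (51 + 11)) + 284331/7) = √(-99*(5 + 62) + 284331/7) = √(-99*67 + 284331/7) = √(-6633 + 284331/7) = √(237900/7) = 10*√16653/7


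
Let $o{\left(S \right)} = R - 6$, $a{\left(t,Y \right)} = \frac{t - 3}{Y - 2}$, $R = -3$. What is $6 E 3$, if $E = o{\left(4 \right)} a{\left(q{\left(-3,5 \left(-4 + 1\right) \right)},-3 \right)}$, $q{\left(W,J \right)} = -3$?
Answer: $- \frac{972}{5} \approx -194.4$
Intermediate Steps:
$a{\left(t,Y \right)} = \frac{-3 + t}{-2 + Y}$
$o{\left(S \right)} = -9$ ($o{\left(S \right)} = -3 - 6 = -9$)
$E = - \frac{54}{5}$ ($E = - 9 \frac{-3 - 3}{-2 - 3} = - 9 \frac{1}{-5} \left(-6\right) = - 9 \left(\left(- \frac{1}{5}\right) \left(-6\right)\right) = \left(-9\right) \frac{6}{5} = - \frac{54}{5} \approx -10.8$)
$6 E 3 = 6 \left(- \frac{54}{5}\right) 3 = \left(- \frac{324}{5}\right) 3 = - \frac{972}{5}$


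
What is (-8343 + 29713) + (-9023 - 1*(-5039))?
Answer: 17386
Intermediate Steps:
(-8343 + 29713) + (-9023 - 1*(-5039)) = 21370 + (-9023 + 5039) = 21370 - 3984 = 17386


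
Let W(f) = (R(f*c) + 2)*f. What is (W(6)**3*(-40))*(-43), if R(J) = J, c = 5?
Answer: 12173967360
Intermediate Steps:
W(f) = f*(2 + 5*f) (W(f) = (f*5 + 2)*f = (5*f + 2)*f = (2 + 5*f)*f = f*(2 + 5*f))
(W(6)**3*(-40))*(-43) = ((6*(2 + 5*6))**3*(-40))*(-43) = ((6*(2 + 30))**3*(-40))*(-43) = ((6*32)**3*(-40))*(-43) = (192**3*(-40))*(-43) = (7077888*(-40))*(-43) = -283115520*(-43) = 12173967360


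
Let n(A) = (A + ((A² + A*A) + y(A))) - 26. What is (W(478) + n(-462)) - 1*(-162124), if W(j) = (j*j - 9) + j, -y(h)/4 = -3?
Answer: 817489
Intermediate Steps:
y(h) = 12 (y(h) = -4*(-3) = 12)
n(A) = -14 + A + 2*A² (n(A) = (A + ((A² + A*A) + 12)) - 26 = (A + ((A² + A²) + 12)) - 26 = (A + (2*A² + 12)) - 26 = (A + (12 + 2*A²)) - 26 = (12 + A + 2*A²) - 26 = -14 + A + 2*A²)
W(j) = -9 + j + j² (W(j) = (j² - 9) + j = (-9 + j²) + j = -9 + j + j²)
(W(478) + n(-462)) - 1*(-162124) = ((-9 + 478 + 478²) + (-14 - 462 + 2*(-462)²)) - 1*(-162124) = ((-9 + 478 + 228484) + (-14 - 462 + 2*213444)) + 162124 = (228953 + (-14 - 462 + 426888)) + 162124 = (228953 + 426412) + 162124 = 655365 + 162124 = 817489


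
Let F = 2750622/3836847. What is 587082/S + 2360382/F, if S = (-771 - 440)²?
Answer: 316224725455645539/96043926811 ≈ 3.2925e+6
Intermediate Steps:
F = 130982/182707 (F = 2750622*(1/3836847) = 130982/182707 ≈ 0.71690)
S = 1466521 (S = (-1211)² = 1466521)
587082/S + 2360382/F = 587082/1466521 + 2360382/(130982/182707) = 587082*(1/1466521) + 2360382*(182707/130982) = 587082/1466521 + 215629157037/65491 = 316224725455645539/96043926811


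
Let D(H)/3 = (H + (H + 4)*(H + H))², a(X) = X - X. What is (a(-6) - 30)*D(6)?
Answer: -1428840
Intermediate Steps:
a(X) = 0
D(H) = 3*(H + 2*H*(4 + H))² (D(H) = 3*(H + (H + 4)*(H + H))² = 3*(H + (4 + H)*(2*H))² = 3*(H + 2*H*(4 + H))²)
(a(-6) - 30)*D(6) = (0 - 30)*(3*6²*(9 + 2*6)²) = -90*36*(9 + 12)² = -90*36*21² = -90*36*441 = -30*47628 = -1428840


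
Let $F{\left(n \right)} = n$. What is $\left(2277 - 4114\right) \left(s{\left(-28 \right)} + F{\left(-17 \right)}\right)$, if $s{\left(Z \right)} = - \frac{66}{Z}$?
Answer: $\frac{376585}{14} \approx 26899.0$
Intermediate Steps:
$\left(2277 - 4114\right) \left(s{\left(-28 \right)} + F{\left(-17 \right)}\right) = \left(2277 - 4114\right) \left(- \frac{66}{-28} - 17\right) = - 1837 \left(\left(-66\right) \left(- \frac{1}{28}\right) - 17\right) = - 1837 \left(\frac{33}{14} - 17\right) = \left(-1837\right) \left(- \frac{205}{14}\right) = \frac{376585}{14}$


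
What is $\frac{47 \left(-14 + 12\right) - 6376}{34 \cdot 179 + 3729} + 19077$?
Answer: $\frac{37446857}{1963} \approx 19076.0$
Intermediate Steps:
$\frac{47 \left(-14 + 12\right) - 6376}{34 \cdot 179 + 3729} + 19077 = \frac{47 \left(-2\right) - 6376}{6086 + 3729} + 19077 = \frac{-94 - 6376}{9815} + 19077 = \left(-6470\right) \frac{1}{9815} + 19077 = - \frac{1294}{1963} + 19077 = \frac{37446857}{1963}$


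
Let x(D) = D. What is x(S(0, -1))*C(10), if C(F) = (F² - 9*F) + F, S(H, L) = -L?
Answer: 20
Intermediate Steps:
C(F) = F² - 8*F
x(S(0, -1))*C(10) = (-1*(-1))*(10*(-8 + 10)) = 1*(10*2) = 1*20 = 20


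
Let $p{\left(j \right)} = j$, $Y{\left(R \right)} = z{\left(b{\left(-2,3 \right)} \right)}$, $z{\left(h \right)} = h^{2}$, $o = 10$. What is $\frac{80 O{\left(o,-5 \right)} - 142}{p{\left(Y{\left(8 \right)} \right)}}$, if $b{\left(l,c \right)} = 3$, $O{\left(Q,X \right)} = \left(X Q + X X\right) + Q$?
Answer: $- \frac{1342}{9} \approx -149.11$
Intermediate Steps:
$O{\left(Q,X \right)} = Q + X^{2} + Q X$ ($O{\left(Q,X \right)} = \left(Q X + X^{2}\right) + Q = \left(X^{2} + Q X\right) + Q = Q + X^{2} + Q X$)
$Y{\left(R \right)} = 9$ ($Y{\left(R \right)} = 3^{2} = 9$)
$\frac{80 O{\left(o,-5 \right)} - 142}{p{\left(Y{\left(8 \right)} \right)}} = \frac{80 \left(10 + \left(-5\right)^{2} + 10 \left(-5\right)\right) - 142}{9} = \left(80 \left(10 + 25 - 50\right) - 142\right) \frac{1}{9} = \left(80 \left(-15\right) - 142\right) \frac{1}{9} = \left(-1200 - 142\right) \frac{1}{9} = \left(-1342\right) \frac{1}{9} = - \frac{1342}{9}$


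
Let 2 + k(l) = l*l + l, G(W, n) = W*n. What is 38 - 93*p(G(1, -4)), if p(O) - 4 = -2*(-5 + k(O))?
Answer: 596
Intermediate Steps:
k(l) = -2 + l + l**2 (k(l) = -2 + (l*l + l) = -2 + (l**2 + l) = -2 + (l + l**2) = -2 + l + l**2)
p(O) = 18 - 2*O - 2*O**2 (p(O) = 4 - 2*(-5 + (-2 + O + O**2)) = 4 - 2*(-7 + O + O**2) = 4 + (14 - 2*O - 2*O**2) = 18 - 2*O - 2*O**2)
38 - 93*p(G(1, -4)) = 38 - 93*(18 - 2*(-4) - 2*(1*(-4))**2) = 38 - 93*(18 - 2*(-4) - 2*(-4)**2) = 38 - 93*(18 + 8 - 2*16) = 38 - 93*(18 + 8 - 32) = 38 - 93*(-6) = 38 + 558 = 596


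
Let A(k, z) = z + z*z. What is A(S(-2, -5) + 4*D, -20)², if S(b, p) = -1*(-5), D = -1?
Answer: 144400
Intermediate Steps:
S(b, p) = 5
A(k, z) = z + z²
A(S(-2, -5) + 4*D, -20)² = (-20*(1 - 20))² = (-20*(-19))² = 380² = 144400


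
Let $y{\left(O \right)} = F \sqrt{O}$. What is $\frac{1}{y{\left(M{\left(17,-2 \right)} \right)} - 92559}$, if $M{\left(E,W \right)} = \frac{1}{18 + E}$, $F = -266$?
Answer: $- \frac{462795}{42835832297} + \frac{38 \sqrt{35}}{42835832297} \approx -1.0799 \cdot 10^{-5}$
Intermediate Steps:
$y{\left(O \right)} = - 266 \sqrt{O}$
$\frac{1}{y{\left(M{\left(17,-2 \right)} \right)} - 92559} = \frac{1}{- 266 \sqrt{\frac{1}{18 + 17}} - 92559} = \frac{1}{- 266 \sqrt{\frac{1}{35}} - 92559} = \frac{1}{- \frac{266}{\sqrt{35}} - 92559} = \frac{1}{- 266 \frac{\sqrt{35}}{35} - 92559} = \frac{1}{- \frac{38 \sqrt{35}}{5} - 92559} = \frac{1}{-92559 - \frac{38 \sqrt{35}}{5}}$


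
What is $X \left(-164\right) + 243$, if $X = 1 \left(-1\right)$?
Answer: $407$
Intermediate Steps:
$X = -1$
$X \left(-164\right) + 243 = \left(-1\right) \left(-164\right) + 243 = 164 + 243 = 407$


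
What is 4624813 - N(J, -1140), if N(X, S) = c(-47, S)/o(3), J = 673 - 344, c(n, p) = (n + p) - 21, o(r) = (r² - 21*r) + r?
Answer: 235864255/51 ≈ 4.6248e+6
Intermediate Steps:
o(r) = r² - 20*r
c(n, p) = -21 + n + p
J = 329
N(X, S) = 4/3 - S/51 (N(X, S) = (-21 - 47 + S)/((3*(-20 + 3))) = (-68 + S)/((3*(-17))) = (-68 + S)/(-51) = (-68 + S)*(-1/51) = 4/3 - S/51)
4624813 - N(J, -1140) = 4624813 - (4/3 - 1/51*(-1140)) = 4624813 - (4/3 + 380/17) = 4624813 - 1*1208/51 = 4624813 - 1208/51 = 235864255/51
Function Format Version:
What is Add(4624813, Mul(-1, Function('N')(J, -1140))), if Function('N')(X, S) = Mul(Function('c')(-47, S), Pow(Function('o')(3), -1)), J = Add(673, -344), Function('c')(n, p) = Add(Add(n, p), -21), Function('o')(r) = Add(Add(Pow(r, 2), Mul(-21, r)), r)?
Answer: Rational(235864255, 51) ≈ 4.6248e+6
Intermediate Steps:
Function('o')(r) = Add(Pow(r, 2), Mul(-20, r))
Function('c')(n, p) = Add(-21, n, p)
J = 329
Function('N')(X, S) = Add(Rational(4, 3), Mul(Rational(-1, 51), S)) (Function('N')(X, S) = Mul(Add(-21, -47, S), Pow(Mul(3, Add(-20, 3)), -1)) = Mul(Add(-68, S), Pow(Mul(3, -17), -1)) = Mul(Add(-68, S), Pow(-51, -1)) = Mul(Add(-68, S), Rational(-1, 51)) = Add(Rational(4, 3), Mul(Rational(-1, 51), S)))
Add(4624813, Mul(-1, Function('N')(J, -1140))) = Add(4624813, Mul(-1, Add(Rational(4, 3), Mul(Rational(-1, 51), -1140)))) = Add(4624813, Mul(-1, Add(Rational(4, 3), Rational(380, 17)))) = Add(4624813, Mul(-1, Rational(1208, 51))) = Add(4624813, Rational(-1208, 51)) = Rational(235864255, 51)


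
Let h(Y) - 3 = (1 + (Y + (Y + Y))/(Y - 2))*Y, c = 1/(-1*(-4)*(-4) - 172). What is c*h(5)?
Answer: -33/188 ≈ -0.17553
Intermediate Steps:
c = -1/188 (c = 1/(4*(-4) - 172) = 1/(-16 - 172) = 1/(-188) = -1/188 ≈ -0.0053191)
h(Y) = 3 + Y*(1 + 3*Y/(-2 + Y)) (h(Y) = 3 + (1 + (Y + (Y + Y))/(Y - 2))*Y = 3 + (1 + (Y + 2*Y)/(-2 + Y))*Y = 3 + (1 + (3*Y)/(-2 + Y))*Y = 3 + (1 + 3*Y/(-2 + Y))*Y = 3 + Y*(1 + 3*Y/(-2 + Y)))
c*h(5) = -(-6 + 5 + 4*5²)/(188*(-2 + 5)) = -(-6 + 5 + 4*25)/(188*3) = -(-6 + 5 + 100)/564 = -99/564 = -1/188*33 = -33/188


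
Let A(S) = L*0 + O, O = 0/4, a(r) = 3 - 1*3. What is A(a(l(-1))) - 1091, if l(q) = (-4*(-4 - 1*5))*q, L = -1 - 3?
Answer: -1091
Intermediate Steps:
L = -4
l(q) = 36*q (l(q) = (-4*(-4 - 5))*q = (-4*(-9))*q = 36*q)
a(r) = 0 (a(r) = 3 - 3 = 0)
O = 0 (O = 0*(¼) = 0)
A(S) = 0 (A(S) = -4*0 + 0 = 0 + 0 = 0)
A(a(l(-1))) - 1091 = 0 - 1091 = -1091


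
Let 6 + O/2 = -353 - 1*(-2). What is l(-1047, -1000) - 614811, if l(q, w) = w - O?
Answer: -615097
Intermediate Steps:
O = -714 (O = -12 + 2*(-353 - 1*(-2)) = -12 + 2*(-353 + 2) = -12 + 2*(-351) = -12 - 702 = -714)
l(q, w) = 714 + w (l(q, w) = w - 1*(-714) = w + 714 = 714 + w)
l(-1047, -1000) - 614811 = (714 - 1000) - 614811 = -286 - 614811 = -615097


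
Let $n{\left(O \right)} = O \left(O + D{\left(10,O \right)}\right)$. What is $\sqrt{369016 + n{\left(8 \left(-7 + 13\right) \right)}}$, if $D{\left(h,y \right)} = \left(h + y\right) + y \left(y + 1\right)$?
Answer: $10 \sqrt{4870} \approx 697.85$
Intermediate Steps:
$D{\left(h,y \right)} = h + y + y \left(1 + y\right)$ ($D{\left(h,y \right)} = \left(h + y\right) + y \left(1 + y\right) = h + y + y \left(1 + y\right)$)
$n{\left(O \right)} = O \left(10 + O^{2} + 3 O\right)$ ($n{\left(O \right)} = O \left(O + \left(10 + O^{2} + 2 O\right)\right) = O \left(10 + O^{2} + 3 O\right)$)
$\sqrt{369016 + n{\left(8 \left(-7 + 13\right) \right)}} = \sqrt{369016 + 8 \left(-7 + 13\right) \left(10 + \left(8 \left(-7 + 13\right)\right)^{2} + 3 \cdot 8 \left(-7 + 13\right)\right)} = \sqrt{369016 + 8 \cdot 6 \left(10 + \left(8 \cdot 6\right)^{2} + 3 \cdot 8 \cdot 6\right)} = \sqrt{369016 + 48 \left(10 + 48^{2} + 3 \cdot 48\right)} = \sqrt{369016 + 48 \left(10 + 2304 + 144\right)} = \sqrt{369016 + 48 \cdot 2458} = \sqrt{369016 + 117984} = \sqrt{487000} = 10 \sqrt{4870}$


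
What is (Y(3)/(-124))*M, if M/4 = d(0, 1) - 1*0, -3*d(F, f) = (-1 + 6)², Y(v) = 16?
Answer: 400/93 ≈ 4.3011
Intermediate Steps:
d(F, f) = -25/3 (d(F, f) = -(-1 + 6)²/3 = -⅓*5² = -⅓*25 = -25/3)
M = -100/3 (M = 4*(-25/3 - 1*0) = 4*(-25/3 + 0) = 4*(-25/3) = -100/3 ≈ -33.333)
(Y(3)/(-124))*M = (16/(-124))*(-100/3) = (16*(-1/124))*(-100/3) = -4/31*(-100/3) = 400/93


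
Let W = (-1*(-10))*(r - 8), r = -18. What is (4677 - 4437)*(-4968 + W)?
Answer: -1254720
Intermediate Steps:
W = -260 (W = (-1*(-10))*(-18 - 8) = 10*(-26) = -260)
(4677 - 4437)*(-4968 + W) = (4677 - 4437)*(-4968 - 260) = 240*(-5228) = -1254720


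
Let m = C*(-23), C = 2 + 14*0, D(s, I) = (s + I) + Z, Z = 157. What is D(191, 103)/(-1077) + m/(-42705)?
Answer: -6403471/15331095 ≈ -0.41768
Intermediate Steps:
D(s, I) = 157 + I + s (D(s, I) = (s + I) + 157 = (I + s) + 157 = 157 + I + s)
C = 2 (C = 2 + 0 = 2)
m = -46 (m = 2*(-23) = -46)
D(191, 103)/(-1077) + m/(-42705) = (157 + 103 + 191)/(-1077) - 46/(-42705) = 451*(-1/1077) - 46*(-1/42705) = -451/1077 + 46/42705 = -6403471/15331095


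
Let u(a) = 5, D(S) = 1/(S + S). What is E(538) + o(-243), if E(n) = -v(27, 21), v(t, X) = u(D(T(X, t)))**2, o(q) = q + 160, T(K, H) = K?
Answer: -108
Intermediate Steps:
D(S) = 1/(2*S)
o(q) = 160 + q
v(t, X) = 25 (v(t, X) = 5**2 = 25)
E(n) = -25 (E(n) = -1*25 = -25)
E(538) + o(-243) = -25 + (160 - 243) = -25 - 83 = -108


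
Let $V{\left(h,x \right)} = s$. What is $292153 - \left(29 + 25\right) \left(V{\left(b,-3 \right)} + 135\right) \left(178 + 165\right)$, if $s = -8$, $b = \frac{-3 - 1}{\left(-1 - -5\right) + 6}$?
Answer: $-2060141$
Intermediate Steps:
$b = - \frac{2}{5}$ ($b = - \frac{4}{\left(-1 + 5\right) + 6} = - \frac{4}{4 + 6} = - \frac{4}{10} = \left(-4\right) \frac{1}{10} = - \frac{2}{5} \approx -0.4$)
$V{\left(h,x \right)} = -8$
$292153 - \left(29 + 25\right) \left(V{\left(b,-3 \right)} + 135\right) \left(178 + 165\right) = 292153 - \left(29 + 25\right) \left(-8 + 135\right) \left(178 + 165\right) = 292153 - 54 \cdot 127 \cdot 343 = 292153 - 54 \cdot 43561 = 292153 - 2352294 = -2060141$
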